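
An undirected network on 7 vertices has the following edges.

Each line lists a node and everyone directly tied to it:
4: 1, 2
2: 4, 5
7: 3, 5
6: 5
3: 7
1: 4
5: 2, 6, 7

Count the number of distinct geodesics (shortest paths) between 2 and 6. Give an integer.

1

The shortest distance is 2, and the only length-2 path is 2–5–6. So there is exactly 1 shortest path.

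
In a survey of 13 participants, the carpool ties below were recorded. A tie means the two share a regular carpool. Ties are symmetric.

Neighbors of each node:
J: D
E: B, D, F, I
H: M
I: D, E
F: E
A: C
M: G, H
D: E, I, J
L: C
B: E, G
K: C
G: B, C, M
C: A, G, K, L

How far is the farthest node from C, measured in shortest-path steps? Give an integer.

5

Distances from C: A:1, B:2, D:4, E:3, F:4, G:1, H:3, I:4, J:5, K:1, L:1, M:2.
The largest is 5 (to J), so the eccentricity of C is 5.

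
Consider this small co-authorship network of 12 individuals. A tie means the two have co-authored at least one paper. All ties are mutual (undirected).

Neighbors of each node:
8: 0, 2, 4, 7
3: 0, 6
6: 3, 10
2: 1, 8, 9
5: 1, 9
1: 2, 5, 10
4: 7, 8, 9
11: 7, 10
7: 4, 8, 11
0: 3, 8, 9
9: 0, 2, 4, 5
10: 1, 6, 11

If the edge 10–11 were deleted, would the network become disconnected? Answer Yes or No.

No

Even without that edge, 10 still reaches 11 via 10 – 1 – 2 – 8 – 7 – 11, so the network stays connected. Not a bridge.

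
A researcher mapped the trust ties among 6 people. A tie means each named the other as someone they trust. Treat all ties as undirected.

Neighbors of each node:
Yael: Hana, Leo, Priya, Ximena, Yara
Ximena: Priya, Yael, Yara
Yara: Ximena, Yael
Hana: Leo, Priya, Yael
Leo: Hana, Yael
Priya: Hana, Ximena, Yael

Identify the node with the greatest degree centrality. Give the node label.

Yael

Degrees — Hana:3, Leo:2, Priya:3, Ximena:3, Yael:5, Yara:2.
The maximum is 5, attained only by Yael.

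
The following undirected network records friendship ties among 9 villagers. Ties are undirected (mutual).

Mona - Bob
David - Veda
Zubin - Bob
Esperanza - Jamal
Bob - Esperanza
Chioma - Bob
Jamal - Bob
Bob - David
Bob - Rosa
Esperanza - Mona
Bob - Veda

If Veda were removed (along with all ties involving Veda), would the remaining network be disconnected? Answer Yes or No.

Even without Veda, every remaining node can still reach every other (the residual graph is connected), so Veda is not a cut vertex.

No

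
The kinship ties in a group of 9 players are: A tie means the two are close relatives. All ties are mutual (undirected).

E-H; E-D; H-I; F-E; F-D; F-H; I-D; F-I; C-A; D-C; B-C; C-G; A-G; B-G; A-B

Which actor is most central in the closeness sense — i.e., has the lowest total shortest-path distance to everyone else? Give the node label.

Farness (sum of distances to all others) for each node — A:18, B:18, C:13, D:12, E:16, F:15, G:18, H:20, I:16.
The smallest farness is 12, for D, so D has the highest closeness.

D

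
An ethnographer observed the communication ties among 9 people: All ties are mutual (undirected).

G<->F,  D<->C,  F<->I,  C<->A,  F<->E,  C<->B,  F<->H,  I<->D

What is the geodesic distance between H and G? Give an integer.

2

One shortest route is H – F – G, which uses 2 edges, and H and G are not directly tied, so nothing shorter exists. So d(H,G) = 2.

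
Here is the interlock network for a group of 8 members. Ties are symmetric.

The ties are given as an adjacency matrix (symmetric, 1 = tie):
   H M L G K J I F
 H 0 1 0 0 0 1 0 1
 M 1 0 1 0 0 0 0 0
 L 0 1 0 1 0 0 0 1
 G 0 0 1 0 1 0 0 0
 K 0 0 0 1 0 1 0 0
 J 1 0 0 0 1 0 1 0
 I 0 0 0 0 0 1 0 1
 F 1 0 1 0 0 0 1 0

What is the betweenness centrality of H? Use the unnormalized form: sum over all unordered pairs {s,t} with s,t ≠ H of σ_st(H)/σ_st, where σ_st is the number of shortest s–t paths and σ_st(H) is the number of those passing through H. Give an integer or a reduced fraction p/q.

4

Pairs whose geodesics pass through H — M–K: 1/2; M–J: 1; M–I: 2/3; M–F: 1/2; L–J: 2/4; K–F: 1/3; J–F: 1/2.
All other pairs contribute 0.
Summing the contributions gives betweenness(H) = 4.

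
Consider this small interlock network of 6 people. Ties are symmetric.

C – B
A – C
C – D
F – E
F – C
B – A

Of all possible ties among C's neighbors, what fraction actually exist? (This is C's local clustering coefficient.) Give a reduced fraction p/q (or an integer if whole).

C's neighbors: A, B, D, and F (k = 4).
Possible neighbor pairs: C(4,2) = 6. Edges among them: A–B → e = 1.
Clustering(C) = 1/6.

1/6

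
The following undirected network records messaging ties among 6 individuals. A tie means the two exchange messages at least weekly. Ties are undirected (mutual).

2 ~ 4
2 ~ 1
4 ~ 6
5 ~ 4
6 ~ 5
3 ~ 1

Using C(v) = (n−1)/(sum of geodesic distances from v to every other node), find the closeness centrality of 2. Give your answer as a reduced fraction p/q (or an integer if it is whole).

5/8

Distances from 2: 1:1, 3:2, 4:1, 5:2, 6:2. Sum = 8.
n = 6, so closeness = 5/8.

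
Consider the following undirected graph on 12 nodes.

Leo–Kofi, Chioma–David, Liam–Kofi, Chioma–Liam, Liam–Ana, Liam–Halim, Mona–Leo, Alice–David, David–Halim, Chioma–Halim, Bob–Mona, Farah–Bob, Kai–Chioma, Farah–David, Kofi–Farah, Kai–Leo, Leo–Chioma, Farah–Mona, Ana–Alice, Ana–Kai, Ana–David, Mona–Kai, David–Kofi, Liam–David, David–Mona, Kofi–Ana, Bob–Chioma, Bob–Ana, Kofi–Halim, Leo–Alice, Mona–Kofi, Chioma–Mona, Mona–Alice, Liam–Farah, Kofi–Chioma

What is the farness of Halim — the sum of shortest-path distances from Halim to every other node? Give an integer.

Distances from Halim: Alice:2, Ana:2, Bob:2, Chioma:1, David:1, Farah:2, Kai:2, Kofi:1, Leo:2, Liam:1, Mona:2.
Sum = 2 + 2 + 2 + 1 + 1 + 2 + 2 + 1 + 2 + 1 + 2 = 18.

18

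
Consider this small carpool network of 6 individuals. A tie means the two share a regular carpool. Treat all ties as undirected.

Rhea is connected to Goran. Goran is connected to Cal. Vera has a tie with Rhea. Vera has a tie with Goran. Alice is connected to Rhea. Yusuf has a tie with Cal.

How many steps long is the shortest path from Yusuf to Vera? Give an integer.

3

One shortest route is Yusuf – Cal – Goran – Vera, which uses 3 edges, and at distance 2 from Yusuf we only reach {Goran}, which does not include Vera. So d(Yusuf,Vera) = 3.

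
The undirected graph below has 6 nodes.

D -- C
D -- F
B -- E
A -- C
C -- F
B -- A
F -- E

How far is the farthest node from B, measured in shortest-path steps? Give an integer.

Distances from B: A:1, C:2, D:3, E:1, F:2.
The largest is 3 (to D), so the eccentricity of B is 3.

3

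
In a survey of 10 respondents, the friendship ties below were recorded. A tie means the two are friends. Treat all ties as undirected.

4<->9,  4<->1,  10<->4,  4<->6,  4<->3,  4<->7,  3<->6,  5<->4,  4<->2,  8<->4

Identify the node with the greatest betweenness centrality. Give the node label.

4

Unnormalized betweenness of each node: 1:0, 2:0, 3:0, 4:35, 5:0, 6:0, 7:0, 8:0, 9:0, 10:0.
4 has the largest value, 35, making it the main broker — the node through which the most shortest paths run.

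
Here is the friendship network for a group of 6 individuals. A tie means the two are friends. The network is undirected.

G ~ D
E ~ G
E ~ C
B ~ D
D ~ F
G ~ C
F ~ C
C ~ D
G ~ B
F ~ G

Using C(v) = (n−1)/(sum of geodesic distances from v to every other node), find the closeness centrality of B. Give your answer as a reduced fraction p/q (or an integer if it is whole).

5/8

Distances from B: C:2, D:1, E:2, F:2, G:1. Sum = 8.
n = 6, so closeness = 5/8.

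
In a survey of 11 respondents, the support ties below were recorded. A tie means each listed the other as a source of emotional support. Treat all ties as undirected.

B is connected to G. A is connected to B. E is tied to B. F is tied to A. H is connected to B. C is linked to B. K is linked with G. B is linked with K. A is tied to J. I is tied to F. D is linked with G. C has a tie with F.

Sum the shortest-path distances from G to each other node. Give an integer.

21

Distances from G: A:2, B:1, C:2, D:1, E:2, F:3, H:2, I:4, J:3, K:1.
Sum = 2 + 1 + 2 + 1 + 2 + 3 + 2 + 4 + 3 + 1 = 21.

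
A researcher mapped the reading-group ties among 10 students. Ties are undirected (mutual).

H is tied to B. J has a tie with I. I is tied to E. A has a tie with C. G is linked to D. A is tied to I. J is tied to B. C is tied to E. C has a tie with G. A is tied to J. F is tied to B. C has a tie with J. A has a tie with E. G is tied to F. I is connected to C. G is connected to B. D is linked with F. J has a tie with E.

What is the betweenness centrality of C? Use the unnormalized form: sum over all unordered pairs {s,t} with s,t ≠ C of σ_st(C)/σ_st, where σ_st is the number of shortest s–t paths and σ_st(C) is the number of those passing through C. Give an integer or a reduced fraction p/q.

25/3

Pairs whose geodesics pass through C — G–J: 1/2; G–I: 1; G–A: 1; G–E: 1; D–J: 1/3; D–I: 1; D–A: 1; D–E: 1; F–I: 1/2; F–A: 1/2; F–E: 1/2.
All other pairs contribute 0.
Summing the contributions gives betweenness(C) = 25/3.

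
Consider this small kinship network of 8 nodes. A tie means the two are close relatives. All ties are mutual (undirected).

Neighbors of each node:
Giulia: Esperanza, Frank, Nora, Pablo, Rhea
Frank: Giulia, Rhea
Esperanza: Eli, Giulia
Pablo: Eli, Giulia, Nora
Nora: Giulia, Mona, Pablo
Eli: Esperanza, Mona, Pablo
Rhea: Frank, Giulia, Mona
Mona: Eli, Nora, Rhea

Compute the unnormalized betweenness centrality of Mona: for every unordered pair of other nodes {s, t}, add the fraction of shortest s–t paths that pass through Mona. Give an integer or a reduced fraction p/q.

7/3

Pairs whose geodesics pass through Mona — Rhea–Eli: 1; Rhea–Nora: 1/2; Eli–Frank: 1/3; Eli–Nora: 1/2.
All other pairs contribute 0.
Summing the contributions gives betweenness(Mona) = 7/3.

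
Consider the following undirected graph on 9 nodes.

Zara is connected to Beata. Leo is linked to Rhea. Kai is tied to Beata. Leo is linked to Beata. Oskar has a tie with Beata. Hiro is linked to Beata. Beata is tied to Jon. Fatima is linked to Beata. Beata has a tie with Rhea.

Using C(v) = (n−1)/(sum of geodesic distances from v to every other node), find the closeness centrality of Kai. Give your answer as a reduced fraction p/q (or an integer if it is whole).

8/15

Distances from Kai: Beata:1, Fatima:2, Hiro:2, Jon:2, Leo:2, Oskar:2, Rhea:2, Zara:2. Sum = 15.
n = 9, so closeness = 8/15.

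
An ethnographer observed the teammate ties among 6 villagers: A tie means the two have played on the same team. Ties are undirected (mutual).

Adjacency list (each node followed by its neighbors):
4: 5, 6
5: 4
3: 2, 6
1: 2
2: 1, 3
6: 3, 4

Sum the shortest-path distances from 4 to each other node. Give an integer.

11

Distances from 4: 1:4, 2:3, 3:2, 5:1, 6:1.
Sum = 4 + 3 + 2 + 1 + 1 = 11.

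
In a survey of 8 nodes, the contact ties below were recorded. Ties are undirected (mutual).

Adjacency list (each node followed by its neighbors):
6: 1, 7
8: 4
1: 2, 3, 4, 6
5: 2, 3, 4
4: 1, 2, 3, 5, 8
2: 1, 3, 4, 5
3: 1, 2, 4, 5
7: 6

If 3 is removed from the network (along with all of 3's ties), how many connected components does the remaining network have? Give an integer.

1

3's neighbors (1, 2, 4, and 5) remain reachable from one another through other ties, so the rest of the network stays in one piece.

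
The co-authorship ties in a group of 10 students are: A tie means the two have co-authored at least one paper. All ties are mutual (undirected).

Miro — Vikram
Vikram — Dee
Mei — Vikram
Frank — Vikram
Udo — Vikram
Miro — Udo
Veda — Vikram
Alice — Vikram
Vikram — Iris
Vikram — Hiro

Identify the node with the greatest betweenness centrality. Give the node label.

Vikram

Unnormalized betweenness of each node: Alice:0, Dee:0, Frank:0, Hiro:0, Iris:0, Mei:0, Miro:0, Udo:0, Veda:0, Vikram:35.
Vikram has the largest value, 35, making it the main broker — the node through which the most shortest paths run.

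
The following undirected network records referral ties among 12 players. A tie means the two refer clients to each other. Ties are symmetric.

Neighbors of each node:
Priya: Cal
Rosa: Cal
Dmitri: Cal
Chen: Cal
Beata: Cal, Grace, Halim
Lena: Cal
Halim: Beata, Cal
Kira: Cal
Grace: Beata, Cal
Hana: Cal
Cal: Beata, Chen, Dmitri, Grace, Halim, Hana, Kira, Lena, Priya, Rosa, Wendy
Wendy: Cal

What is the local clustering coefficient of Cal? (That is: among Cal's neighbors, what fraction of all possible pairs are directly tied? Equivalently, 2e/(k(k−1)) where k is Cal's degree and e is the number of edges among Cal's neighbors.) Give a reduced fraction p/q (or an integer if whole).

2/55

Cal's neighbors: Beata, Chen, Dmitri, Grace, Halim, Hana, Kira, Lena, Priya, Rosa, and Wendy (k = 11).
Possible neighbor pairs: C(11,2) = 55. Edges among them: Beata–Grace, Beata–Halim → e = 2.
Clustering(Cal) = 2/55.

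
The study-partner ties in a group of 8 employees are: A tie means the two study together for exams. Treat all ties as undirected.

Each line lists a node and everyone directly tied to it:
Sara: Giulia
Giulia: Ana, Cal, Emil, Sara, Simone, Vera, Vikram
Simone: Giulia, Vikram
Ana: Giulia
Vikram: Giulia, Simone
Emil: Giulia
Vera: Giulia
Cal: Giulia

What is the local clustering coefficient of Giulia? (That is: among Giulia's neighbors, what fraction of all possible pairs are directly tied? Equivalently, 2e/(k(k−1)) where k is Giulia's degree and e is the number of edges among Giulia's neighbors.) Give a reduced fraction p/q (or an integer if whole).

Giulia's neighbors: Ana, Cal, Emil, Sara, Simone, Vera, and Vikram (k = 7).
Possible neighbor pairs: C(7,2) = 21. Edges among them: Simone–Vikram → e = 1.
Clustering(Giulia) = 1/21.

1/21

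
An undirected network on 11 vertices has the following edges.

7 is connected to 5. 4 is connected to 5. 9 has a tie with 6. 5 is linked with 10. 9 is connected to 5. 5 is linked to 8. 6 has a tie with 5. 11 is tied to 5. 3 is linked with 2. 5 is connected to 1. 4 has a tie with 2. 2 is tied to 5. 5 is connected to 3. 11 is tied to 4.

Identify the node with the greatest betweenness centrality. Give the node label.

Unnormalized betweenness of each node: 1:0, 2:1/2, 3:0, 4:1/2, 5:40, 6:0, 7:0, 8:0, 9:0, 10:0, 11:0.
5 has the largest value, 40, making it the main broker — the node through which the most shortest paths run.

5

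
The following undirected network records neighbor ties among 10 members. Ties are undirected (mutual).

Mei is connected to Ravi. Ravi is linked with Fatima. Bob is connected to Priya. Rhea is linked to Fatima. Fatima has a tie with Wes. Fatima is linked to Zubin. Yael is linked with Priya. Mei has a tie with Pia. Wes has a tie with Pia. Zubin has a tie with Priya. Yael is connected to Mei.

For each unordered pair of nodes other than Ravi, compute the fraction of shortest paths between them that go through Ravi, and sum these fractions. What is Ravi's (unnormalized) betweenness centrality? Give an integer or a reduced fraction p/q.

7/2

Pairs whose geodesics pass through Ravi — Yael–Fatima: 1/2; Yael–Rhea: 1/2; Zubin–Mei: 1/2; Mei–Fatima: 1; Mei–Rhea: 1.
All other pairs contribute 0.
Summing the contributions gives betweenness(Ravi) = 7/2.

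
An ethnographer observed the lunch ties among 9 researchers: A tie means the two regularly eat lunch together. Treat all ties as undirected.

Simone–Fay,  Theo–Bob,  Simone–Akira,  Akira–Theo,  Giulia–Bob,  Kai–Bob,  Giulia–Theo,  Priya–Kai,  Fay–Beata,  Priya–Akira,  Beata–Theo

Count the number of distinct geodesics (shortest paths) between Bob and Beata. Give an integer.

1

The shortest distance is 2, and the only length-2 path is Bob–Theo–Beata. So there is exactly 1 shortest path.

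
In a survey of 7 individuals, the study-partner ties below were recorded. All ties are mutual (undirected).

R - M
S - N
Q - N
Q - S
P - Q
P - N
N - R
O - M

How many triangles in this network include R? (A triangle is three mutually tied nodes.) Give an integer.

0

R's neighbors are M and N, but none of them are tied to each other, so no triangle contains R.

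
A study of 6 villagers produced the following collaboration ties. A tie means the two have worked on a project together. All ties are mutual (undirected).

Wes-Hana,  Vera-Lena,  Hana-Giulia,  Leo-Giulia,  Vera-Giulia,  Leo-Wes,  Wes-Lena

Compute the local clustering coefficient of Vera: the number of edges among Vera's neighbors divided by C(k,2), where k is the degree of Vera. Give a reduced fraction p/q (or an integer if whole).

0

Vera's neighbors: Giulia and Lena (k = 2).
Possible neighbor pairs: C(2,2) = 1. Edges among them: none → e = 0.
Clustering(Vera) = 0/1.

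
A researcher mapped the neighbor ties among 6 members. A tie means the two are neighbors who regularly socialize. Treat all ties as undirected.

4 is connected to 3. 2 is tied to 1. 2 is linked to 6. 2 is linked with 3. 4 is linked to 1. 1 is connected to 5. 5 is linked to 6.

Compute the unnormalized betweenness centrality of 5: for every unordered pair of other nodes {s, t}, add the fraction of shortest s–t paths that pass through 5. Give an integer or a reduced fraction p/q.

5/6

Pairs whose geodesics pass through 5 — 6–4: 1/3; 6–1: 1/2.
All other pairs contribute 0.
Summing the contributions gives betweenness(5) = 5/6.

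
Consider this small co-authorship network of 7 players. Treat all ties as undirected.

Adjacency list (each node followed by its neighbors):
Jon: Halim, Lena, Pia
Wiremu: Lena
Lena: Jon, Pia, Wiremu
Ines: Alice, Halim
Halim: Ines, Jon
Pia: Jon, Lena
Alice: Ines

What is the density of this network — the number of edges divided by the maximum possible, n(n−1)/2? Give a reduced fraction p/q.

There are 7 edges and 7 nodes, so the maximum possible is C(7,2) = 21.
Density = 7/21 = 1/3.

1/3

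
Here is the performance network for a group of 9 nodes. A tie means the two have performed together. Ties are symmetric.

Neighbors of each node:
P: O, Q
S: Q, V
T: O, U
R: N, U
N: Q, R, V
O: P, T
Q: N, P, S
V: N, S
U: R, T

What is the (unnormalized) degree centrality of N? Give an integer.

N is directly tied to Q, R, and V. That is 3 neighbors, so the degree of N is 3.

3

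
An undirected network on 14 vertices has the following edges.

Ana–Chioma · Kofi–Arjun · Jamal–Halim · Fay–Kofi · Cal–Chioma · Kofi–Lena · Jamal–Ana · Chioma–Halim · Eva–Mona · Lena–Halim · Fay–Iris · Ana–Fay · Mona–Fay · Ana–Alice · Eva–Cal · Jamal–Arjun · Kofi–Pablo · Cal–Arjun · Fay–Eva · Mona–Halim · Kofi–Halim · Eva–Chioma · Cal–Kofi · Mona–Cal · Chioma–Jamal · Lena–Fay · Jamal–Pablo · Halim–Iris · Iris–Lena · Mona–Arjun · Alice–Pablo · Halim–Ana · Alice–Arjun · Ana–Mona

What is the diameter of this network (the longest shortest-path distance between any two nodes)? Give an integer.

Eccentricity of each node (its greatest distance to any other): Alice:3, Ana:2, Arjun:3, Cal:3, Chioma:2, Eva:3, Fay:2, Halim:2, Iris:3, Jamal:2, Kofi:2, Lena:3, Mona:3, Pablo:3.
The maximum eccentricity is 3, realized for instance by the pair Cal–Iris via Cal – Kofi – Lena – Iris. So the diameter is 3.

3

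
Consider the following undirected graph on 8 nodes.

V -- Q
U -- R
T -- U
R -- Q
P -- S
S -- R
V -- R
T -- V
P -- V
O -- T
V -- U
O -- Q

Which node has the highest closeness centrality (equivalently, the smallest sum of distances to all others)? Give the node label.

Farness (sum of distances to all others) for each node — O:14, P:13, Q:11, R:10, S:14, T:12, U:11, V:9.
The smallest farness is 9, for V, so V has the highest closeness.

V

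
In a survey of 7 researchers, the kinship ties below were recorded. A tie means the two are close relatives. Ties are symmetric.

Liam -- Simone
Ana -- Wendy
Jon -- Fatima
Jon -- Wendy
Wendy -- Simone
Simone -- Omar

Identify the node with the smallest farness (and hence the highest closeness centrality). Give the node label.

Farness (sum of distances to all others) for each node — Ana:14, Fatima:17, Jon:12, Liam:15, Omar:15, Simone:10, Wendy:9.
The smallest farness is 9, for Wendy, so Wendy has the highest closeness.

Wendy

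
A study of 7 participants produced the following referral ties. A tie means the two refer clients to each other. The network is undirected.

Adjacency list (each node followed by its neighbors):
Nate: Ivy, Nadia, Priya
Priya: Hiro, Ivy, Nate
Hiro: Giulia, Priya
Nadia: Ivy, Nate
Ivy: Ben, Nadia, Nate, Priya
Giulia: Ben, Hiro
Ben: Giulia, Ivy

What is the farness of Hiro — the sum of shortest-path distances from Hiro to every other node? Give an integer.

Distances from Hiro: Ben:2, Giulia:1, Ivy:2, Nadia:3, Nate:2, Priya:1.
Sum = 2 + 1 + 2 + 3 + 2 + 1 = 11.

11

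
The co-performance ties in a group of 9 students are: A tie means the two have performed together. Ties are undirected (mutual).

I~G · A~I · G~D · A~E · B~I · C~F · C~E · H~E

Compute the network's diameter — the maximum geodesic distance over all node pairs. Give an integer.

Eccentricity of each node (its greatest distance to any other): A:3, B:5, C:5, D:6, E:4, F:6, G:5, H:5, I:4.
The maximum eccentricity is 6, realized for instance by the pair D–F via D – G – I – A – E – C – F. So the diameter is 6.

6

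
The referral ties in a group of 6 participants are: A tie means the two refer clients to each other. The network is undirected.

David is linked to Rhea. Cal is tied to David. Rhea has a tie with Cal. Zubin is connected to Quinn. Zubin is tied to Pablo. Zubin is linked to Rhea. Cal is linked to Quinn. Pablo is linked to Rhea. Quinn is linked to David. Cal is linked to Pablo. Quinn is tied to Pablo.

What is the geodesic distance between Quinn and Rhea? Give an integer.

2

One shortest route is Quinn – Zubin – Rhea, which uses 2 edges, and Quinn and Rhea are not directly tied, so nothing shorter exists. So d(Quinn,Rhea) = 2.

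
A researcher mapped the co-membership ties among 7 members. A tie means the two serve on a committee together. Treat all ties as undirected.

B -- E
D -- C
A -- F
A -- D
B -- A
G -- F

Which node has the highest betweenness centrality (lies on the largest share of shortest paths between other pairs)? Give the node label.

A

Unnormalized betweenness of each node: A:12, B:5, C:0, D:5, E:0, F:5, G:0.
A has the largest value, 12, making it the main broker — the node through which the most shortest paths run.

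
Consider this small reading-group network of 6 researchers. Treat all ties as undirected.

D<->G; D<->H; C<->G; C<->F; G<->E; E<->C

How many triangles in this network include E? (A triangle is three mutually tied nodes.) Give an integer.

1

E's neighbors: C and G.
Neighbor pairs that are themselves tied: E–C–G. Each forms one triangle with E, for 1 in total.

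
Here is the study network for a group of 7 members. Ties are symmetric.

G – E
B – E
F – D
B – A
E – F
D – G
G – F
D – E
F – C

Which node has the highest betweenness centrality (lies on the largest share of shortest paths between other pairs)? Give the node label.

Unnormalized betweenness of each node: A:0, B:5, C:0, D:0, E:8, F:5, G:0.
E has the largest value, 8, making it the main broker — the node through which the most shortest paths run.

E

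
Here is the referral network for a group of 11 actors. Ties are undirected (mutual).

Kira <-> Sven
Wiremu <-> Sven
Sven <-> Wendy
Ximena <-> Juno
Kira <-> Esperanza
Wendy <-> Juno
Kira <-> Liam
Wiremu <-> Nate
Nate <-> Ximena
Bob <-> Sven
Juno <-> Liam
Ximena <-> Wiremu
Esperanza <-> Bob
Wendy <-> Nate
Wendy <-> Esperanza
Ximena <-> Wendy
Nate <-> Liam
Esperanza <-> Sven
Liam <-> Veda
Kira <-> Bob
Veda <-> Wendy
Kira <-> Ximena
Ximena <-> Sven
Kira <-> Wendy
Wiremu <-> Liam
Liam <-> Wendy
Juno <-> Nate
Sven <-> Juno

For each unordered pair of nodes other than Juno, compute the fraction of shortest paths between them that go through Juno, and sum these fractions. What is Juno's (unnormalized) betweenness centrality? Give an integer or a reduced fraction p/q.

33/40

Pairs whose geodesics pass through Juno — Nate–Sven: 1/4; Nate–Bob: 1/8; Sven–Liam: 1/4; Liam–Ximena: 1/5.
All other pairs contribute 0.
Summing the contributions gives betweenness(Juno) = 33/40.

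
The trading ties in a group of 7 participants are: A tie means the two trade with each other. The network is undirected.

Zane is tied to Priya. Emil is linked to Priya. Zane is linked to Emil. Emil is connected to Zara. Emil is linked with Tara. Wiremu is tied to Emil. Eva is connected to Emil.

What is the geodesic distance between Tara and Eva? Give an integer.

One shortest route is Tara – Emil – Eva, which uses 2 edges, and Tara and Eva are not directly tied, so nothing shorter exists. So d(Tara,Eva) = 2.

2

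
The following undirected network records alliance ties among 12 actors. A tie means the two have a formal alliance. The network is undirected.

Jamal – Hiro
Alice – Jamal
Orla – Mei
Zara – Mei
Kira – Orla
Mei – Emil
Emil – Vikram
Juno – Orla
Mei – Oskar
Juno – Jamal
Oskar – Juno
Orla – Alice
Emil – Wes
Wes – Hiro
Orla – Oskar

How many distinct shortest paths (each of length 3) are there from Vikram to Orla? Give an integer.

1

The shortest distance is 3, and the only length-3 path is Vikram–Emil–Mei–Orla. So there is exactly 1 shortest path.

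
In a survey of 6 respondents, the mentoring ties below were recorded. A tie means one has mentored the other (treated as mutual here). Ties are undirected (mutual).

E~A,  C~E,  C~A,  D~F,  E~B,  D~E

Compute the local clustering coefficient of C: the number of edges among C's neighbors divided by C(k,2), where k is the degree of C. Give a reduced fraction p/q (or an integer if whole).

C's neighbors: A and E (k = 2).
Possible neighbor pairs: C(2,2) = 1. Edges among them: A–E → e = 1.
Clustering(C) = 1/1.

1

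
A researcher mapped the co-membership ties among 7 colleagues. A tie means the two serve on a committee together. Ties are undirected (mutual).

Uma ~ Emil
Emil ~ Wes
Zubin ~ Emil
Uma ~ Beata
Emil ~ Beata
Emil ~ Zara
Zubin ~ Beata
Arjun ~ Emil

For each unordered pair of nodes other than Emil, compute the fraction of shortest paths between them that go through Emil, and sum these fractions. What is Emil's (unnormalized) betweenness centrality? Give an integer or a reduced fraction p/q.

25/2

Pairs whose geodesics pass through Emil — Uma–Arjun: 1; Uma–Zubin: 1/2; Uma–Zara: 1; Uma–Wes: 1; Arjun–Zubin: 1; Arjun–Beata: 1; Arjun–Zara: 1; Arjun–Wes: 1; Zubin–Zara: 1; Zubin–Wes: 1; Beata–Zara: 1; Beata–Wes: 1; Zara–Wes: 1.
All other pairs contribute 0.
Summing the contributions gives betweenness(Emil) = 25/2.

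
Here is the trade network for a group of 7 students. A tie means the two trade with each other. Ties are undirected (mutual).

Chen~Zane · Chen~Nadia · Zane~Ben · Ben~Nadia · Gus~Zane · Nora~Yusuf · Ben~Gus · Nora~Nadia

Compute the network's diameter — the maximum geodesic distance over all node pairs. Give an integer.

4

Eccentricity of each node (its greatest distance to any other): Ben:3, Chen:3, Gus:4, Nadia:2, Nora:3, Yusuf:4, Zane:4.
The maximum eccentricity is 4, realized for instance by the pair Gus–Yusuf via Gus – Ben – Nadia – Nora – Yusuf. So the diameter is 4.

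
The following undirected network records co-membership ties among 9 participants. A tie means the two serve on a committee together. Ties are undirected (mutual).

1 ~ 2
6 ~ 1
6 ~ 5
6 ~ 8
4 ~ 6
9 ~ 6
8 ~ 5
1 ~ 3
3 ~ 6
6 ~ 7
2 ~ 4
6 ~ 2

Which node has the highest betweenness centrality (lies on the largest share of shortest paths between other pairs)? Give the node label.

Unnormalized betweenness of each node: 1:1/2, 2:1/2, 3:0, 4:0, 5:0, 6:23, 7:0, 8:0, 9:0.
6 has the largest value, 23, making it the main broker — the node through which the most shortest paths run.

6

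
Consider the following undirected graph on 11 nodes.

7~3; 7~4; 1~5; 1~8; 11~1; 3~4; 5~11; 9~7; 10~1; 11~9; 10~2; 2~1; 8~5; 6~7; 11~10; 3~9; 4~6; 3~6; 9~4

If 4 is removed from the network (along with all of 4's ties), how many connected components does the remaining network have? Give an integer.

4's neighbors (3, 6, 7, and 9) remain reachable from one another through other ties, so the rest of the network stays in one piece.

1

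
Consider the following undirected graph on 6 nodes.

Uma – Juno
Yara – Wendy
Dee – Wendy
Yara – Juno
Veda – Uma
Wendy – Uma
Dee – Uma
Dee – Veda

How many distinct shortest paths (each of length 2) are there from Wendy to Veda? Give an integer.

2

The shortest distance is 2. The length-2 paths are: Wendy–Dee–Veda; Wendy–Uma–Veda.
That gives 2 distinct shortest paths.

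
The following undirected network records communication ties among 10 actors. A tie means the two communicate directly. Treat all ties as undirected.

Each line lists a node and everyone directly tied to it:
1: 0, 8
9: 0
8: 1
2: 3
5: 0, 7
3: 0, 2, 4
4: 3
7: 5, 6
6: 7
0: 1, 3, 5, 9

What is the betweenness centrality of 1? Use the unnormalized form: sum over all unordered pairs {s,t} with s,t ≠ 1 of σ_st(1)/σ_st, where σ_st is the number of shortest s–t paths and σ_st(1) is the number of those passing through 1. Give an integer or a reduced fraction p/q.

Pairs whose geodesics pass through 1 — 4–8: 1; 5–8: 1; 7–8: 1; 0–8: 1; 2–8: 1; 9–8: 1; 6–8: 1; 8–3: 1.
All other pairs contribute 0.
Summing the contributions gives betweenness(1) = 8.

8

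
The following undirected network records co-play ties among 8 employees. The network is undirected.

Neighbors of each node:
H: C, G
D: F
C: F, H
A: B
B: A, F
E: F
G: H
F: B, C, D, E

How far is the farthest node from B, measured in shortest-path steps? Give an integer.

4

Distances from B: A:1, C:2, D:2, E:2, F:1, G:4, H:3.
The largest is 4 (to G), so the eccentricity of B is 4.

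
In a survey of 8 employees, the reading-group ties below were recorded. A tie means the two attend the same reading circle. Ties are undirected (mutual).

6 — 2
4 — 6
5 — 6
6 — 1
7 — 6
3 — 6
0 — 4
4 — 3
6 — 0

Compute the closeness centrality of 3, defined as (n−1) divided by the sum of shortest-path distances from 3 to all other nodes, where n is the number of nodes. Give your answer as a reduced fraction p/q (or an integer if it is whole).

7/12

Distances from 3: 0:2, 1:2, 2:2, 4:1, 5:2, 6:1, 7:2. Sum = 12.
n = 8, so closeness = 7/12.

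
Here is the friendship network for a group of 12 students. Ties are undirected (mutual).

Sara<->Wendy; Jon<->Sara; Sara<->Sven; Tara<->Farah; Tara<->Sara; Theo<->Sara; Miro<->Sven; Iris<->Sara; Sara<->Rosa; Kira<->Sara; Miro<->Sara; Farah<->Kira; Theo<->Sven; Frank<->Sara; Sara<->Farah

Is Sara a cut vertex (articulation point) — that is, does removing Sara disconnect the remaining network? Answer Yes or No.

Yes

Removing Sara leaves {Miro, Sven, and Theo} with no path to {Farah, Kira, and Tara}, so the network splits into 7 components. Sara is a cut vertex.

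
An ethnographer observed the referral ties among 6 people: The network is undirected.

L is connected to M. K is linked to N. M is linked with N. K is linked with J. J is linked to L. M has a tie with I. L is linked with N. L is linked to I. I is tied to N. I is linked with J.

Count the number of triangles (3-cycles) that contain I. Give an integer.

4

I's neighbors: J, L, M, and N.
Neighbor pairs that are themselves tied: I–J–L; I–L–M; I–L–N; I–M–N. Each forms one triangle with I, for 4 in total.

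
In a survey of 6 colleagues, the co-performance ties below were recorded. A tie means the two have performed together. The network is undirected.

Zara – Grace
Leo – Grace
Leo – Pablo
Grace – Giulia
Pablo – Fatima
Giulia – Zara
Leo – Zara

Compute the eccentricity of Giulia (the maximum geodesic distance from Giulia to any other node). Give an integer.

4

Distances from Giulia: Fatima:4, Grace:1, Leo:2, Pablo:3, Zara:1.
The largest is 4 (to Fatima), so the eccentricity of Giulia is 4.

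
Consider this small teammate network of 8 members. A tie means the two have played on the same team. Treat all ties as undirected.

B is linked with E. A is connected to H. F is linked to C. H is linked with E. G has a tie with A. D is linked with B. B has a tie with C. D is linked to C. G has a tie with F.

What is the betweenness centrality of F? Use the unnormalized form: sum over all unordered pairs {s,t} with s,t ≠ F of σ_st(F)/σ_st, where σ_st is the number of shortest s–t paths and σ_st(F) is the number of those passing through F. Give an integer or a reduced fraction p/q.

Pairs whose geodesics pass through F — B–G: 1; D–G: 1; D–A: 1/2; C–G: 1; C–A: 1.
All other pairs contribute 0.
Summing the contributions gives betweenness(F) = 9/2.

9/2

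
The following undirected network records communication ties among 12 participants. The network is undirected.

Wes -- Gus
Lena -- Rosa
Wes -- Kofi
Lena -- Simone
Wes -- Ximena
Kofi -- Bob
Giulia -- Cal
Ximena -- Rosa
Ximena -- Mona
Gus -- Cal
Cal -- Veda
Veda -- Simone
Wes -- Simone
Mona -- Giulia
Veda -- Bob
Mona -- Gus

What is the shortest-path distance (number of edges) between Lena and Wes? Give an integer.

One shortest route is Lena – Simone – Wes, which uses 2 edges, and Lena and Wes are not directly tied, so nothing shorter exists. So d(Lena,Wes) = 2.

2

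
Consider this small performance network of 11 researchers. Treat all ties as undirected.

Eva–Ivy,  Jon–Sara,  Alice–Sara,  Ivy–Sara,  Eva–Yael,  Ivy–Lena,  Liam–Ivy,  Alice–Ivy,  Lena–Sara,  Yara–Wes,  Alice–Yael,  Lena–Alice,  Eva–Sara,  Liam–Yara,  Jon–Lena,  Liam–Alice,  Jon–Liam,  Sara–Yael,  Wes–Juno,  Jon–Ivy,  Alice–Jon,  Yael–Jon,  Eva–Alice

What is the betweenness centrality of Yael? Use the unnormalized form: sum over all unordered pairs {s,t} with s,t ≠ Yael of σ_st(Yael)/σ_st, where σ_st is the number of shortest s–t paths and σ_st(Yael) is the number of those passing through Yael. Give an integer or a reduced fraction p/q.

1/4

Pairs whose geodesics pass through Yael — Jon–Eva: 1/4.
All other pairs contribute 0.
Summing the contributions gives betweenness(Yael) = 1/4.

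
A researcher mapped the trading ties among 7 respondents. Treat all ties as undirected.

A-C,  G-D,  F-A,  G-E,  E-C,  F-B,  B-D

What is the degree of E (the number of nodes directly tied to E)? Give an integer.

2

E is directly tied to C and G. That is 2 neighbors, so the degree of E is 2.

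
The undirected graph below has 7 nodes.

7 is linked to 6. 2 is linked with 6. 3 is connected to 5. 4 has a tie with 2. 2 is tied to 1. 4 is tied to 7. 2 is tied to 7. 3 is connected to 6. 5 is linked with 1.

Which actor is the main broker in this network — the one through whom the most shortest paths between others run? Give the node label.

2

Unnormalized betweenness of each node: 1:5/2, 2:11/2, 3:3/2, 4:0, 5:1, 6:7/2, 7:1.
2 has the largest value, 11/2, making it the main broker — the node through which the most shortest paths run.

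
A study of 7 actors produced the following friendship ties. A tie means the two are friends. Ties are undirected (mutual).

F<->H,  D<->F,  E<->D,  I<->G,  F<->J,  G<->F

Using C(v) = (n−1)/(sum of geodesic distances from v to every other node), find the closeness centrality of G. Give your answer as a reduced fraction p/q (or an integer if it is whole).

6/11

Distances from G: D:2, E:3, F:1, H:2, I:1, J:2. Sum = 11.
n = 7, so closeness = 6/11.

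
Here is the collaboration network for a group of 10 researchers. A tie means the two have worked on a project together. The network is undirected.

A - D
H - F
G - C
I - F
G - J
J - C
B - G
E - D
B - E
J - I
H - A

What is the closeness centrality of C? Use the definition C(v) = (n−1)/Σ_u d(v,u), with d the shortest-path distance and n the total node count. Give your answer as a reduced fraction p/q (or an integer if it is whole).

9/25

Distances from C: A:5, B:2, D:4, E:3, F:3, G:1, H:4, I:2, J:1. Sum = 25.
n = 10, so closeness = 9/25.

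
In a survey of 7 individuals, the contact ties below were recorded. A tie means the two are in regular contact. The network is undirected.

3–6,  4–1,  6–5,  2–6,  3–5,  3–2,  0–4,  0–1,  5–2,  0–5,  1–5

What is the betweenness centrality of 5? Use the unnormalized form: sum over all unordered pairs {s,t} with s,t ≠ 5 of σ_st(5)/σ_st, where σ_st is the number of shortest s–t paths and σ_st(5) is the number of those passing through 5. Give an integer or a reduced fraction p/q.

9

Pairs whose geodesics pass through 5 — 4–6: 2/2; 4–3: 2/2; 4–2: 2/2; 0–6: 1; 0–3: 1; 0–2: 1; 1–6: 1; 1–3: 1; 1–2: 1.
All other pairs contribute 0.
Summing the contributions gives betweenness(5) = 9.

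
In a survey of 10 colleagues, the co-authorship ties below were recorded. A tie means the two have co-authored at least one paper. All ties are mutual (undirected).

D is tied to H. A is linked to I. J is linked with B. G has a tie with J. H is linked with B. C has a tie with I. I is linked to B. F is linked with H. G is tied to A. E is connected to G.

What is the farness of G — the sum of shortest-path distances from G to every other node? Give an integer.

21

Distances from G: A:1, B:2, C:3, D:4, E:1, F:4, H:3, I:2, J:1.
Sum = 1 + 2 + 3 + 4 + 1 + 4 + 3 + 2 + 1 = 21.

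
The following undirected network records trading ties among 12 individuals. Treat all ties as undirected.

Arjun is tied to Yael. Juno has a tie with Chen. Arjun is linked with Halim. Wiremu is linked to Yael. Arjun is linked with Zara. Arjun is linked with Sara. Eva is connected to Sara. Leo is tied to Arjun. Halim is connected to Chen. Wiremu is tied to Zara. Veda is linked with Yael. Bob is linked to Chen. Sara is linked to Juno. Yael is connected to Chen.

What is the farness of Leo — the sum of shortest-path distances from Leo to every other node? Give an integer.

28

Distances from Leo: Arjun:1, Bob:4, Chen:3, Eva:3, Halim:2, Juno:3, Sara:2, Veda:3, Wiremu:3, Yael:2, Zara:2.
Sum = 1 + 4 + 3 + 3 + 2 + 3 + 2 + 3 + 3 + 2 + 2 = 28.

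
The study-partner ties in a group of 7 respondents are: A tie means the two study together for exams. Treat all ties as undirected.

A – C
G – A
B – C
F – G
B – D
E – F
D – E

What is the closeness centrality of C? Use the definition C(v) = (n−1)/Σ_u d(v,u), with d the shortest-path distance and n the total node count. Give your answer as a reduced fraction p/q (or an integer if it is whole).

1/2

Distances from C: A:1, B:1, D:2, E:3, F:3, G:2. Sum = 12.
n = 7, so closeness = 6/12 = 1/2.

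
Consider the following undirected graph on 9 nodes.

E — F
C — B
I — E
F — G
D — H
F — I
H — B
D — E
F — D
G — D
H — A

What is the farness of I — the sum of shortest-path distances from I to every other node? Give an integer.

22

Distances from I: A:4, B:4, C:5, D:2, E:1, F:1, G:2, H:3.
Sum = 4 + 4 + 5 + 2 + 1 + 1 + 2 + 3 = 22.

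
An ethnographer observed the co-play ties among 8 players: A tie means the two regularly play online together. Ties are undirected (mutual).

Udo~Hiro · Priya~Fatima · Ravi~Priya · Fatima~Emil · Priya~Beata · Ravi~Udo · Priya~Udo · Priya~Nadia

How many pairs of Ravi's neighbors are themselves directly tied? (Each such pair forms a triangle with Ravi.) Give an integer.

Ravi's neighbors: Priya and Udo.
Neighbor pairs that are themselves tied: Ravi–Priya–Udo. Each forms one triangle with Ravi, for 1 in total.

1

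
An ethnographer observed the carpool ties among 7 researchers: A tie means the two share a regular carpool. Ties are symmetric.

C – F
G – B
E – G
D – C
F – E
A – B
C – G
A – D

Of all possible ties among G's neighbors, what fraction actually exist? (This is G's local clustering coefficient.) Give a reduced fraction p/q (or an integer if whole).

G's neighbors: B, C, and E (k = 3).
Possible neighbor pairs: C(3,2) = 3. Edges among them: none → e = 0.
Clustering(G) = 0/3 = 0.

0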